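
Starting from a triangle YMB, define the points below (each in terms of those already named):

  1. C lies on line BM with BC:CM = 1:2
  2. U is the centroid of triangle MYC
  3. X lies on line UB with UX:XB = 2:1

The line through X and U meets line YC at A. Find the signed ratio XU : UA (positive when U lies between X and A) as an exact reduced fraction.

XU:UA = -5/3

Assign Y = (0, 0), M = (1, 0), B = (0, 1) — the answer is frame-independent, so this choice is without loss of generality.
1. C lies on line BM with BC:CM = 1:2 ⇒ C = (1/3, 2/3)
2. U is the centroid of triangle MYC ⇒ U = (4/9, 2/9)
3. X lies on line UB with UX:XB = 2:1 ⇒ X = (4/27, 20/27)
line XU meets YC at A = (4/15, 8/15)
U = X + t·(A−X) with t = 5/2, so XU:UA = 5/2:-3/2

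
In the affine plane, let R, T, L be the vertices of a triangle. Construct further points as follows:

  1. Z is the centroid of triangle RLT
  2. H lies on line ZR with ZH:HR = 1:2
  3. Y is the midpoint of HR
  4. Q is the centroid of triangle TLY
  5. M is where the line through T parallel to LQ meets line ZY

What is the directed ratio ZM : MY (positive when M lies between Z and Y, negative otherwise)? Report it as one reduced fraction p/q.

ZM:MY = -4/7

Choose coordinates R = (0, 0), T = (1, 0), L = (0, 1).
1. Z is the centroid of triangle RLT ⇒ Z = (1/3, 1/3)
2. H lies on line ZR with ZH:HR = 1:2 ⇒ H = (2/9, 2/9)
3. Y is the midpoint of HR ⇒ Y = (1/9, 1/9)
4. Q is the centroid of triangle TLY ⇒ Q = (10/27, 10/27)
5. M is where the line through T parallel to LQ meets line ZY ⇒ M = (17/27, 17/27)
M = Z + t·(Y−Z) with t = -4/3, so ZM:MY = t:(1−t) = -4/3:7/3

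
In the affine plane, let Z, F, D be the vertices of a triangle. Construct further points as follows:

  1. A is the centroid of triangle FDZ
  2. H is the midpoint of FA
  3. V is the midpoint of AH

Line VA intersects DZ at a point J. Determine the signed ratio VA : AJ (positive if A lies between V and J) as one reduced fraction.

VA:AJ = 1/2

Assign Z = (0, 0), F = (1, 0), D = (0, 1) — the answer is frame-independent, so this choice is without loss of generality.
1. A is the centroid of triangle FDZ ⇒ A = (1/3, 1/3)
2. H is the midpoint of FA ⇒ H = (2/3, 1/6)
3. V is the midpoint of AH ⇒ V = (1/2, 1/4)
line VA meets DZ at J = (0, 1/2)
A = V + t·(J−V) with t = 1/3, so VA:AJ = 1/3:2/3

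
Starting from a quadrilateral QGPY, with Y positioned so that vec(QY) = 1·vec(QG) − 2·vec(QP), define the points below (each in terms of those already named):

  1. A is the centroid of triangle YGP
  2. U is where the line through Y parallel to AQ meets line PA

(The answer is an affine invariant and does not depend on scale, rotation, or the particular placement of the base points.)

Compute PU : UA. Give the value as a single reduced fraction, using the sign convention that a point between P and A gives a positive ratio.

PU:UA = -5/3

Assign Q = (0, 0), G = (1, 0), P = (0, 1), Y = (1, -2) — the answer is frame-independent, so this choice is without loss of generality.
1. A is the centroid of triangle YGP ⇒ A = (2/3, -1/3)
2. U is where the line through Y parallel to AQ meets line PA ⇒ U = (5/3, -7/3)
U = P + t·(A−P) with t = 5/2, so PU:UA = t:(1−t) = 5/2:-3/2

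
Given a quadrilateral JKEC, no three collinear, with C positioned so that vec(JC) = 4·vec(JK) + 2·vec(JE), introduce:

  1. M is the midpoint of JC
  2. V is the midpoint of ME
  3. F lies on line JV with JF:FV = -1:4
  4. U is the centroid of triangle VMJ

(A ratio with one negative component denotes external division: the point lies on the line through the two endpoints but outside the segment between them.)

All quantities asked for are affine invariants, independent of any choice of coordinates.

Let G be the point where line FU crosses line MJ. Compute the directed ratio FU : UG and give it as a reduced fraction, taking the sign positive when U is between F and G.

FU:UG = -2

Set J = (0, 0), K = (1, 0), E = (0, 1), C = (4, 2); any affine frame gives the same invariant.
1. M is the midpoint of JC ⇒ M = (2, 1)
2. V is the midpoint of ME ⇒ V = (1, 1)
3. F lies on line JV with JF:FV = -1:4 ⇒ F = (-1/3, -1/3)
4. U is the centroid of triangle VMJ ⇒ U = (1, 2/3)
line FU meets MJ at G = (1/3, 1/6)
U = F + t·(G−F) with t = 2, so FU:UG = 2:-1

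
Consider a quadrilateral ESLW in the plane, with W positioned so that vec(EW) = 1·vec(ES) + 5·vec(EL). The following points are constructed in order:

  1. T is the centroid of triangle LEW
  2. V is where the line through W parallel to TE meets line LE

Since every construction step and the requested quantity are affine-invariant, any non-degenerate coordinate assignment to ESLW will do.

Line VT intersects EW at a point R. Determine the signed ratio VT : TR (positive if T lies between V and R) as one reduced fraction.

VT:TR = -4

Choose coordinates E = (0, 0), S = (1, 0), L = (0, 1), W = (1, 5).
1. T is the centroid of triangle LEW ⇒ T = (1/3, 2)
2. V is where the line through W parallel to TE meets line LE ⇒ V = (0, -1)
line VT meets EW at R = (1/4, 5/4)
T = V + t·(R−V) with t = 4/3, so VT:TR = 4/3:-1/3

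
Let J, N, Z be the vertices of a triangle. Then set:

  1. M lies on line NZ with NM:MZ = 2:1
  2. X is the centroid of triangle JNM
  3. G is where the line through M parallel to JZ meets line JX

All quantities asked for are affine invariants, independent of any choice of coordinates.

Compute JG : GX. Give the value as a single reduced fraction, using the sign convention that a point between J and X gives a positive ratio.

JG:GX = 3

Choose coordinates J = (0, 0), N = (1, 0), Z = (0, 1).
1. M lies on line NZ with NM:MZ = 2:1 ⇒ M = (1/3, 2/3)
2. X is the centroid of triangle JNM ⇒ X = (4/9, 2/9)
3. G is where the line through M parallel to JZ meets line JX ⇒ G = (1/3, 1/6)
G = J + t·(X−J) with t = 3/4, so JG:GX = t:(1−t) = 3/4:1/4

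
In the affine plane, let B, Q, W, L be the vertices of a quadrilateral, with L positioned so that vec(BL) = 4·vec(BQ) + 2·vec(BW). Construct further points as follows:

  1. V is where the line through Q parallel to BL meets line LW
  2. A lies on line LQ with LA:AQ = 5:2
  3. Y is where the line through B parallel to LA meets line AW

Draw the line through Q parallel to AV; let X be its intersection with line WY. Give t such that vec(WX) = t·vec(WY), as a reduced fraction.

Set B = (0, 0), Q = (1, 0), W = (0, 1), L = (4, 2); any affine frame gives the same invariant.
1. V is where the line through Q parallel to BL meets line LW ⇒ V = (6, 5/2)
2. A lies on line LQ with LA:AQ = 5:2 ⇒ A = (13/7, 4/7)
3. Y is where the line through B parallel to LA meets line AW ⇒ Y = (39/35, 26/35)
through Q parallel to AV: direction (29/7, 27/14); meets WY at X = (221/105, 18/35)
X = W + t·(Y−W) with t = 17/9

t = 17/9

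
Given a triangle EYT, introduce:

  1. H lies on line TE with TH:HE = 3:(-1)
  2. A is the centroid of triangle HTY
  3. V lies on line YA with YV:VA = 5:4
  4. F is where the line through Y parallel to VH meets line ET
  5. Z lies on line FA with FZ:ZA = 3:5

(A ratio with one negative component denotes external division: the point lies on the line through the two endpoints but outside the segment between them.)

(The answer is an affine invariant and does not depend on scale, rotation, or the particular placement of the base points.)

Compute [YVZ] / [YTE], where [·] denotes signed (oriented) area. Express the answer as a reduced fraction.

Assign E = (0, 0), Y = (1, 0), T = (0, 1) — the answer is frame-independent, so this choice is without loss of generality.
1. H lies on line TE with TH:HE = 3:(-1) ⇒ H = (0, -1/2)
2. A is the centroid of triangle HTY ⇒ A = (1/3, 1/6)
3. V lies on line YA with YV:VA = 5:4 ⇒ V = (17/27, 5/54)
4. F is where the line through Y parallel to VH meets line ET ⇒ F = (0, -16/17)
5. Z lies on line FA with FZ:ZA = 3:5 ⇒ Z = (1/8, -143/272)
2·[YVZ] = 75/272, 2·[YTE] = 1
[YVZ]:[YTE] = 75/272:1 = 75/272

[YVZ]:[YTE] = 75/272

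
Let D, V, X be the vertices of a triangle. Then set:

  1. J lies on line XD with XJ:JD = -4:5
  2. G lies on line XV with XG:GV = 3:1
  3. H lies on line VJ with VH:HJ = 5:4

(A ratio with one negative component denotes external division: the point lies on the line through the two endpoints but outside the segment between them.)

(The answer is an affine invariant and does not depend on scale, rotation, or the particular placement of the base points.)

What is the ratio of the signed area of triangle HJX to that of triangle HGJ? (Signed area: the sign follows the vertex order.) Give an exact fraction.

[HJX]:[HGJ] = -4

Assign D = (0, 0), V = (1, 0), X = (0, 1) — the answer is frame-independent, so this choice is without loss of generality.
1. J lies on line XD with XJ:JD = -4:5 ⇒ J = (0, 5)
2. G lies on line XV with XG:GV = 3:1 ⇒ G = (3/4, 1/4)
3. H lies on line VJ with VH:HJ = 5:4 ⇒ H = (4/9, 25/9)
2·[HJX] = 16/9, 2·[HGJ] = -4/9
[HJX]:[HGJ] = 16/9:-4/9 = -4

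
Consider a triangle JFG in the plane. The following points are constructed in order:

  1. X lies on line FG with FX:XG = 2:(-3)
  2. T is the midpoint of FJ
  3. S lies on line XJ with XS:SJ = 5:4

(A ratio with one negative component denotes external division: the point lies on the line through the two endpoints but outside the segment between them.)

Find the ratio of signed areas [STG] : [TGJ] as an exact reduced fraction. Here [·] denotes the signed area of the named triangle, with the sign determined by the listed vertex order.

Set J = (0, 0), F = (1, 0), G = (0, 1); any affine frame gives the same invariant.
1. X lies on line FG with FX:XG = 2:(-3) ⇒ X = (3, -2)
2. T is the midpoint of FJ ⇒ T = (1/2, 0)
3. S lies on line XJ with XS:SJ = 5:4 ⇒ S = (4/3, -8/9)
2·[STG] = -7/18, 2·[TGJ] = 1/2
[STG]:[TGJ] = -7/18:1/2 = -7/9

[STG]:[TGJ] = -7/9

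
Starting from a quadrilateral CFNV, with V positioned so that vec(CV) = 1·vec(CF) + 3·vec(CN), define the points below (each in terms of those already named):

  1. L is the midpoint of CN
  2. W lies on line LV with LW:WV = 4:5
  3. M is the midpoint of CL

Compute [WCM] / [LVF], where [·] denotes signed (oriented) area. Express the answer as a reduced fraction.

Set C = (0, 0), F = (1, 0), N = (0, 1), V = (1, 3); any affine frame gives the same invariant.
1. L is the midpoint of CN ⇒ L = (0, 1/2)
2. W lies on line LV with LW:WV = 4:5 ⇒ W = (4/9, 29/18)
3. M is the midpoint of CL ⇒ M = (0, 1/4)
2·[WCM] = -1/9, 2·[LVF] = -3
[WCM]:[LVF] = -1/9:-3 = 1/27

[WCM]:[LVF] = 1/27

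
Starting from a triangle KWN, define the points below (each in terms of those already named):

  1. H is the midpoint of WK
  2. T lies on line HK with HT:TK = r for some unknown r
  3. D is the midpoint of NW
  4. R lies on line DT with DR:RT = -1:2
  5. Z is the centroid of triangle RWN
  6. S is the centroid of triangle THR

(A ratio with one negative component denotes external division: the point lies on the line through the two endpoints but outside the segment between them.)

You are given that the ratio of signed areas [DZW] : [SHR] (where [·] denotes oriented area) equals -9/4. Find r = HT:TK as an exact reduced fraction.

Work in coordinates with K = (0, 0), W = (1, 0), N = (0, 1).
1. H is the midpoint of WK ⇒ H = (1/2, 0)
2. With HT:TK = r, write λ = r/(r+1) so T = H + λ·(K−H); T is affine-linear in λ
3. D is the midpoint of NW ⇒ D = (1/2, 1/2)
4. R lies on line DT with DR:RT = -1:2 ⇒ R is an affine combination of earlier points and hence also affine-linear in λ
5. Z is the centroid of triangle RWN ⇒ Z is an affine combination of earlier points and hence also affine-linear in λ
6. S is the centroid of triangle THR ⇒ S is an affine combination of earlier points and hence also affine-linear in λ
Every point depending on T is an affine combination of T and λ-independent points, so each such coordinate is linear in λ; the λ² term in each signed area is a multiple of (K−H)×(K−H) = 0, so 2·[DZW] and 2·[SHR] are each linear in λ. Evaluating at λ=0 and λ=1:
  2·[DZW] = -1/12·λ − 1/12,   2·[SHR] = 1/6·λ
So [DZW]:[SHR] = (-1/12·λ − 1/12) / (1/6·λ). Setting this equal to -9/4:
  -1/12·λ − 1/12 = -9/4·(1/6·λ)  ⇒  λ = 2/7
Then r = λ/(1−λ) = (2/7)/(5/7) = 2/5. Check: with r = 2/5, T = (5/14, 0) and [DZW]:[SHR] = -9/4 as required.

r = 2/5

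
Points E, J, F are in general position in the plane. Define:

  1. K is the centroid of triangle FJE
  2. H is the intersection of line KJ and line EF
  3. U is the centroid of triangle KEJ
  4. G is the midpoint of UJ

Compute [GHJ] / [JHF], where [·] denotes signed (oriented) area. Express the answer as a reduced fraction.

[GHJ]:[JHF] = 1/6

Choose coordinates E = (0, 0), J = (1, 0), F = (0, 1).
1. K is the centroid of triangle FJE ⇒ K = (1/3, 1/3)
2. H is the intersection of line KJ and line EF ⇒ H = (0, 1/2)
3. U is the centroid of triangle KEJ ⇒ U = (4/9, 1/9)
4. G is the midpoint of UJ ⇒ G = (13/18, 1/18)
2·[GHJ] = -1/12, 2·[JHF] = -1/2
[GHJ]:[JHF] = -1/12:-1/2 = 1/6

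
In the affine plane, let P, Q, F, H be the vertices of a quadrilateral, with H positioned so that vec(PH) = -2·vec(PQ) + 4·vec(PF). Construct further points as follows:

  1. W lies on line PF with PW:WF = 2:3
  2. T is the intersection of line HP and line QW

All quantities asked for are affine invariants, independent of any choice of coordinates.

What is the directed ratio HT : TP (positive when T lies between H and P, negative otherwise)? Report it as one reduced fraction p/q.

HT:TP = 7

Work in coordinates with P = (0, 0), Q = (1, 0), F = (0, 1), H = (-2, 4).
1. W lies on line PF with PW:WF = 2:3 ⇒ W = (0, 2/5)
2. T is the intersection of line HP and line QW ⇒ T = (-1/4, 1/2)
T = H + t·(P−H) with t = 7/8, so HT:TP = t:(1−t) = 7/8:1/8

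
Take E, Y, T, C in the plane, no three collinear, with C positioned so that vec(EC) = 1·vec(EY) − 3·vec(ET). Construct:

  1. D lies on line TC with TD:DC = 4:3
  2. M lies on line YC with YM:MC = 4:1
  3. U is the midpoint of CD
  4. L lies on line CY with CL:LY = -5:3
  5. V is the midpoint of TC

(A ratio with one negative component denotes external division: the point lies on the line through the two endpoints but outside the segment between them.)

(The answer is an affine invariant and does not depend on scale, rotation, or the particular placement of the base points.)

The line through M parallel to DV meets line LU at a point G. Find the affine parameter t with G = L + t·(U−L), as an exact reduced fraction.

Assign E = (0, 0), Y = (1, 0), T = (0, 1), C = (1, -3) — the answer is frame-independent, so this choice is without loss of generality.
1. D lies on line TC with TD:DC = 4:3 ⇒ D = (4/7, -9/7)
2. M lies on line YC with YM:MC = 4:1 ⇒ M = (1, -12/5)
3. U is the midpoint of CD ⇒ U = (11/14, -15/7)
4. L lies on line CY with CL:LY = -5:3 ⇒ L = (1, 9/2)
5. V is the midpoint of TC ⇒ V = (1/2, -1)
through M parallel to DV: direction (-1/14, 2/7); meets LU at G = (281/350, -282/175)
G = L + t·(U−L) with t = 23/25

t = 23/25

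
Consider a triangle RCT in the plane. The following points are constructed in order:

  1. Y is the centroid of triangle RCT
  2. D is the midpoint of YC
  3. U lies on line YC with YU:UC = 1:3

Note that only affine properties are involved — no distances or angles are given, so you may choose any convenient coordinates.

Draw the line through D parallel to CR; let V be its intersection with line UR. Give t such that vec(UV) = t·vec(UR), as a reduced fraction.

Choose coordinates R = (0, 0), C = (1, 0), T = (0, 1).
1. Y is the centroid of triangle RCT ⇒ Y = (1/3, 1/3)
2. D is the midpoint of YC ⇒ D = (2/3, 1/6)
3. U lies on line YC with YU:UC = 1:3 ⇒ U = (1/2, 1/4)
through D parallel to CR: direction (-1, 0); meets UR at V = (1/3, 1/6)
V = U + t·(R−U) with t = 1/3

t = 1/3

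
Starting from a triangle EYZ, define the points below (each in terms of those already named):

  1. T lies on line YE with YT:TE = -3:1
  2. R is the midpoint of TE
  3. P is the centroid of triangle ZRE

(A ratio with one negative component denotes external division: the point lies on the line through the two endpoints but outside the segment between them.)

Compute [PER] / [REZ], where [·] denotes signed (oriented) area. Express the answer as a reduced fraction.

[PER]:[REZ] = -1/3

Work in coordinates with E = (0, 0), Y = (1, 0), Z = (0, 1).
1. T lies on line YE with YT:TE = -3:1 ⇒ T = (-1/2, 0)
2. R is the midpoint of TE ⇒ R = (-1/4, 0)
3. P is the centroid of triangle ZRE ⇒ P = (-1/12, 1/3)
2·[PER] = -1/12, 2·[REZ] = 1/4
[PER]:[REZ] = -1/12:1/4 = -1/3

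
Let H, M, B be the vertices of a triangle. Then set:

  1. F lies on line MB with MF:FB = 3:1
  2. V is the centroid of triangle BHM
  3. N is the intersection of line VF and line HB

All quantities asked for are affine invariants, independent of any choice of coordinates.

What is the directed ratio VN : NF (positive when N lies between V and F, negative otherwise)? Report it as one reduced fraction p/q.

VN:NF = -4/3

Assign H = (0, 0), M = (1, 0), B = (0, 1) — the answer is frame-independent, so this choice is without loss of generality.
1. F lies on line MB with MF:FB = 3:1 ⇒ F = (1/4, 3/4)
2. V is the centroid of triangle BHM ⇒ V = (1/3, 1/3)
3. N is the intersection of line VF and line HB ⇒ N = (0, 2)
N = V + t·(F−V) with t = 4, so VN:NF = t:(1−t) = 4:-3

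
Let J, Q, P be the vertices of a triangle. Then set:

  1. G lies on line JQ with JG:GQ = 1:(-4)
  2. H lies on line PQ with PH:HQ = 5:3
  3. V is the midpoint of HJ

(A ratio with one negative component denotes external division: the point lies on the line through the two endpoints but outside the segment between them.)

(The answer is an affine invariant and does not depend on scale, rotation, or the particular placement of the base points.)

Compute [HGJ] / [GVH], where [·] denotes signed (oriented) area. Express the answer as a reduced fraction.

Choose coordinates J = (0, 0), Q = (1, 0), P = (0, 1).
1. G lies on line JQ with JG:GQ = 1:(-4) ⇒ G = (-1/3, 0)
2. H lies on line PQ with PH:HQ = 5:3 ⇒ H = (5/8, 3/8)
3. V is the midpoint of HJ ⇒ V = (5/16, 3/16)
2·[HGJ] = 1/8, 2·[GVH] = 1/16
[HGJ]:[GVH] = 1/8:1/16 = 2

[HGJ]:[GVH] = 2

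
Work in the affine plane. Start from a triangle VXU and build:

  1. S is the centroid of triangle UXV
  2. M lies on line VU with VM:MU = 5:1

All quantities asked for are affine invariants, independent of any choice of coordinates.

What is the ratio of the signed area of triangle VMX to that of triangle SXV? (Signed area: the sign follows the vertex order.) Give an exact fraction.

Assign V = (0, 0), X = (1, 0), U = (0, 1) — the answer is frame-independent, so this choice is without loss of generality.
1. S is the centroid of triangle UXV ⇒ S = (1/3, 1/3)
2. M lies on line VU with VM:MU = 5:1 ⇒ M = (0, 5/6)
2·[VMX] = -5/6, 2·[SXV] = -1/3
[VMX]:[SXV] = -5/6:-1/3 = 5/2

[VMX]:[SXV] = 5/2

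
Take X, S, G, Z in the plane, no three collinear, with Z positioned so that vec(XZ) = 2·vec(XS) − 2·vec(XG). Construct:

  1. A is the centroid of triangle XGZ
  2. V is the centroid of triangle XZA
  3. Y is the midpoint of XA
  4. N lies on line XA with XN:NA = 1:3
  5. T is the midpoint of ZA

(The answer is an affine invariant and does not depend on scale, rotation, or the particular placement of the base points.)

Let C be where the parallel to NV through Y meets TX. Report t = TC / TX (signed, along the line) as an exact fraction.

Assign X = (0, 0), S = (1, 0), G = (0, 1), Z = (2, -2) — the answer is frame-independent, so this choice is without loss of generality.
1. A is the centroid of triangle XGZ ⇒ A = (2/3, -1/3)
2. V is the centroid of triangle XZA ⇒ V = (8/9, -7/9)
3. Y is the midpoint of XA ⇒ Y = (1/3, -1/6)
4. N lies on line XA with XN:NA = 1:3 ⇒ N = (1/6, -1/12)
5. T is the midpoint of ZA ⇒ T = (4/3, -7/6)
through Y parallel to NV: direction (13/18, -25/36); meets TX at C = (16/9, -14/9)
C = T + t·(X−T) with t = -1/3

t = -1/3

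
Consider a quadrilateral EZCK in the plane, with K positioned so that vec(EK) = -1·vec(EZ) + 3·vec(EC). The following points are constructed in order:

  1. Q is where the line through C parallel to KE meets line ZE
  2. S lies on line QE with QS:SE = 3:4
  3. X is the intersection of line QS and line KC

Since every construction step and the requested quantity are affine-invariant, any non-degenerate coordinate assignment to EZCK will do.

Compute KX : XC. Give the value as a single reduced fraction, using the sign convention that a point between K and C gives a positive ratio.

KX:XC = -3

Work in coordinates with E = (0, 0), Z = (1, 0), C = (0, 1), K = (-1, 3).
1. Q is where the line through C parallel to KE meets line ZE ⇒ Q = (1/3, 0)
2. S lies on line QE with QS:SE = 3:4 ⇒ S = (4/21, 0)
3. X is the intersection of line QS and line KC ⇒ X = (1/2, 0)
X = K + t·(C−K) with t = 3/2, so KX:XC = t:(1−t) = 3/2:-1/2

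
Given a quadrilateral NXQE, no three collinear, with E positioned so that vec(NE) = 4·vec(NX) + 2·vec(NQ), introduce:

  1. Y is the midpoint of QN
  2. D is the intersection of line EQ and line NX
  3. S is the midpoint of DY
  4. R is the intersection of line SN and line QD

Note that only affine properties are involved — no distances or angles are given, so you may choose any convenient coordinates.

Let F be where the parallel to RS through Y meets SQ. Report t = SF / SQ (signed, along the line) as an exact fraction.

t = 1/2

Work in coordinates with N = (0, 0), X = (1, 0), Q = (0, 1), E = (4, 2).
1. Y is the midpoint of QN ⇒ Y = (0, 1/2)
2. D is the intersection of line EQ and line NX ⇒ D = (-4, 0)
3. S is the midpoint of DY ⇒ S = (-2, 1/4)
4. R is the intersection of line SN and line QD ⇒ R = (-8/3, 1/3)
through Y parallel to RS: direction (2/3, -1/12); meets SQ at F = (-1, 5/8)
F = S + t·(Q−S) with t = 1/2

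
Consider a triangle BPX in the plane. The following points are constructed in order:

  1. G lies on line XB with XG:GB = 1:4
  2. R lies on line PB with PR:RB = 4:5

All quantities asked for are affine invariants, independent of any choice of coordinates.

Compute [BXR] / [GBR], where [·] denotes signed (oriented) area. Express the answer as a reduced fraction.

[BXR]:[GBR] = -5/4

Set B = (0, 0), P = (1, 0), X = (0, 1); any affine frame gives the same invariant.
1. G lies on line XB with XG:GB = 1:4 ⇒ G = (0, 4/5)
2. R lies on line PB with PR:RB = 4:5 ⇒ R = (5/9, 0)
2·[BXR] = -5/9, 2·[GBR] = 4/9
[BXR]:[GBR] = -5/9:4/9 = -5/4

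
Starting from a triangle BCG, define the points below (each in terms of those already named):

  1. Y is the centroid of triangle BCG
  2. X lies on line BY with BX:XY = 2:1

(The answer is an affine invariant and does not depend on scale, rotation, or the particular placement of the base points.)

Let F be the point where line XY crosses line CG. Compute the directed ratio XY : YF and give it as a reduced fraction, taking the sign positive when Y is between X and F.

XY:YF = 2/3

Choose coordinates B = (0, 0), C = (1, 0), G = (0, 1).
1. Y is the centroid of triangle BCG ⇒ Y = (1/3, 1/3)
2. X lies on line BY with BX:XY = 2:1 ⇒ X = (2/9, 2/9)
line XY meets CG at F = (1/2, 1/2)
Y = X + t·(F−X) with t = 2/5, so XY:YF = 2/5:3/5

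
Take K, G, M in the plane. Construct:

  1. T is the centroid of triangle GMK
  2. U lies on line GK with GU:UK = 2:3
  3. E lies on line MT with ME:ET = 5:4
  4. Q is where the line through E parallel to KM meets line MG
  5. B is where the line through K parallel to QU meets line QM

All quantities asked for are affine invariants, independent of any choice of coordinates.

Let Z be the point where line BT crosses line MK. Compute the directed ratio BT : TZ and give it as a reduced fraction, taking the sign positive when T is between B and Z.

BT:TZ = -37/9

Assign K = (0, 0), G = (1, 0), M = (0, 1) — the answer is frame-independent, so this choice is without loss of generality.
1. T is the centroid of triangle GMK ⇒ T = (1/3, 1/3)
2. U lies on line GK with GU:UK = 2:3 ⇒ U = (3/5, 0)
3. E lies on line MT with ME:ET = 5:4 ⇒ E = (5/27, 17/27)
4. Q is where the line through E parallel to KM meets line MG ⇒ Q = (5/27, 22/27)
5. B is where the line through K parallel to QU meets line QM ⇒ B = (-28/27, 55/27)
line BT meets MK at Z = (0, 83/111)
T = B + t·(Z−B) with t = 37/28, so BT:TZ = 37/28:-9/28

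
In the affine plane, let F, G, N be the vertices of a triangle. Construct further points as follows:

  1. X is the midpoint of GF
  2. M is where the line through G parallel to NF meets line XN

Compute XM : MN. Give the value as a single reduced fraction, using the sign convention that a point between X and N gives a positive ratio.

Work in coordinates with F = (0, 0), G = (1, 0), N = (0, 1).
1. X is the midpoint of GF ⇒ X = (1/2, 0)
2. M is where the line through G parallel to NF meets line XN ⇒ M = (1, -1)
M = X + t·(N−X) with t = -1, so XM:MN = t:(1−t) = -1:2

XM:MN = -1/2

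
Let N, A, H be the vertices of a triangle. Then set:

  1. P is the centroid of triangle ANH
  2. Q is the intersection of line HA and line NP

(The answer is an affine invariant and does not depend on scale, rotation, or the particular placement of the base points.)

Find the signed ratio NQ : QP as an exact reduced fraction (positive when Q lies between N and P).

NQ:QP = -3

Work in coordinates with N = (0, 0), A = (1, 0), H = (0, 1).
1. P is the centroid of triangle ANH ⇒ P = (1/3, 1/3)
2. Q is the intersection of line HA and line NP ⇒ Q = (1/2, 1/2)
Q = N + t·(P−N) with t = 3/2, so NQ:QP = t:(1−t) = 3/2:-1/2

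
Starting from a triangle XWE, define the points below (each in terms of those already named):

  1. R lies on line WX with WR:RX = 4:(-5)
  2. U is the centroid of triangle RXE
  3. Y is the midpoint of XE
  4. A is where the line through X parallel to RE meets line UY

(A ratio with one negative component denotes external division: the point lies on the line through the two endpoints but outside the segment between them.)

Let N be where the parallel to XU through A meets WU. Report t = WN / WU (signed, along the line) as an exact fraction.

Choose coordinates X = (0, 0), W = (1, 0), E = (0, 1).
1. R lies on line WX with WR:RX = 4:(-5) ⇒ R = (5, 0)
2. U is the centroid of triangle RXE ⇒ U = (5/3, 1/3)
3. Y is the midpoint of XE ⇒ Y = (0, 1/2)
4. A is where the line through X parallel to RE meets line UY ⇒ A = (-5, 1)
through A parallel to XU: direction (5/3, 1/3); meets WU at N = (25/3, 11/3)
N = W + t·(U−W) with t = 11

t = 11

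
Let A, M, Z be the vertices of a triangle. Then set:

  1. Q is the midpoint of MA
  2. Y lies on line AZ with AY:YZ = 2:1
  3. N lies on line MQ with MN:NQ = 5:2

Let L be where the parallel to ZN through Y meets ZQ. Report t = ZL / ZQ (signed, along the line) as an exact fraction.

t = 3/2

Assign A = (0, 0), M = (1, 0), Z = (0, 1) — the answer is frame-independent, so this choice is without loss of generality.
1. Q is the midpoint of MA ⇒ Q = (1/2, 0)
2. Y lies on line AZ with AY:YZ = 2:1 ⇒ Y = (0, 2/3)
3. N lies on line MQ with MN:NQ = 5:2 ⇒ N = (9/14, 0)
through Y parallel to ZN: direction (9/14, -1); meets ZQ at L = (3/4, -1/2)
L = Z + t·(Q−Z) with t = 3/2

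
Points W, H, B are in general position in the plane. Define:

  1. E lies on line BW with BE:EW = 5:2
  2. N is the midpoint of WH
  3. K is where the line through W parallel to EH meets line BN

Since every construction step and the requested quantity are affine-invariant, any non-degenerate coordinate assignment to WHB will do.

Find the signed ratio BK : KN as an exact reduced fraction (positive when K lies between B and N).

Choose coordinates W = (0, 0), H = (1, 0), B = (0, 1).
1. E lies on line BW with BE:EW = 5:2 ⇒ E = (0, 2/7)
2. N is the midpoint of WH ⇒ N = (1/2, 0)
3. K is where the line through W parallel to EH meets line BN ⇒ K = (7/12, -1/6)
K = B + t·(N−B) with t = 7/6, so BK:KN = t:(1−t) = 7/6:-1/6

BK:KN = -7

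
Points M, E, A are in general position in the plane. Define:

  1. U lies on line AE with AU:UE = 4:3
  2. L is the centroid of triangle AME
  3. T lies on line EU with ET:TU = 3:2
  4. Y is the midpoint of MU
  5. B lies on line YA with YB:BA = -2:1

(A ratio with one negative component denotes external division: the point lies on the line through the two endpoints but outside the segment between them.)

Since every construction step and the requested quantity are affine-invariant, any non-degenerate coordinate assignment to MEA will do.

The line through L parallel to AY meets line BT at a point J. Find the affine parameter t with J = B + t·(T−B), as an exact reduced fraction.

t = 5/26

Choose coordinates M = (0, 0), E = (1, 0), A = (0, 1).
1. U lies on line AE with AU:UE = 4:3 ⇒ U = (4/7, 3/7)
2. L is the centroid of triangle AME ⇒ L = (1/3, 1/3)
3. T lies on line EU with ET:TU = 3:2 ⇒ T = (26/35, 9/35)
4. Y is the midpoint of MU ⇒ Y = (2/7, 3/14)
5. B lies on line YA with YB:BA = -2:1 ⇒ B = (-2/7, 25/14)
through L parallel to AY: direction (2/7, -11/14); meets BT at J = (-8/91, 543/364)
J = B + t·(T−B) with t = 5/26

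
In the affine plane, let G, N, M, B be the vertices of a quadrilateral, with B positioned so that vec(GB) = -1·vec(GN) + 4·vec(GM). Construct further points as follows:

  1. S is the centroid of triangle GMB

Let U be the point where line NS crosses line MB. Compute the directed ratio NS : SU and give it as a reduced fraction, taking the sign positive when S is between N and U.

NS:SU = -7

Assign G = (0, 0), N = (1, 0), M = (0, 1), B = (-1, 4) — the answer is frame-independent, so this choice is without loss of generality.
1. S is the centroid of triangle GMB ⇒ S = (-1/3, 5/3)
line NS meets MB at U = (-1/7, 10/7)
S = N + t·(U−N) with t = 7/6, so NS:SU = 7/6:-1/6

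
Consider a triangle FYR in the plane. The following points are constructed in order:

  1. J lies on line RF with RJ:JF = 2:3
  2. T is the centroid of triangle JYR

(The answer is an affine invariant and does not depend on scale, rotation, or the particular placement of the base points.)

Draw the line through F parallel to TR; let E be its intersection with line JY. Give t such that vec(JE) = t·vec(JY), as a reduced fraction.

t = -3/4

Set F = (0, 0), Y = (1, 0), R = (0, 1); any affine frame gives the same invariant.
1. J lies on line RF with RJ:JF = 2:3 ⇒ J = (0, 3/5)
2. T is the centroid of triangle JYR ⇒ T = (1/3, 8/15)
through F parallel to TR: direction (-1/3, 7/15); meets JY at E = (-3/4, 21/20)
E = J + t·(Y−J) with t = -3/4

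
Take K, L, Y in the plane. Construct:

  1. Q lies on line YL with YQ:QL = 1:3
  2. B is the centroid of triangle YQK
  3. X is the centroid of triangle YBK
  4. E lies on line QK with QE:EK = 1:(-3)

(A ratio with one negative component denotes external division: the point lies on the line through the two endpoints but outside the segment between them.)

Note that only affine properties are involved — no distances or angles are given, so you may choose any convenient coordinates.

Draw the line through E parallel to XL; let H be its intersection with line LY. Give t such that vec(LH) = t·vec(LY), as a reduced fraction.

t = 55/32

Work in coordinates with K = (0, 0), L = (1, 0), Y = (0, 1).
1. Q lies on line YL with YQ:QL = 1:3 ⇒ Q = (1/4, 3/4)
2. B is the centroid of triangle YQK ⇒ B = (1/12, 7/12)
3. X is the centroid of triangle YBK ⇒ X = (1/36, 19/36)
4. E lies on line QK with QE:EK = 1:(-3) ⇒ E = (3/8, 9/8)
through E parallel to XL: direction (35/36, -19/36); meets LY at H = (-23/32, 55/32)
H = L + t·(Y−L) with t = 55/32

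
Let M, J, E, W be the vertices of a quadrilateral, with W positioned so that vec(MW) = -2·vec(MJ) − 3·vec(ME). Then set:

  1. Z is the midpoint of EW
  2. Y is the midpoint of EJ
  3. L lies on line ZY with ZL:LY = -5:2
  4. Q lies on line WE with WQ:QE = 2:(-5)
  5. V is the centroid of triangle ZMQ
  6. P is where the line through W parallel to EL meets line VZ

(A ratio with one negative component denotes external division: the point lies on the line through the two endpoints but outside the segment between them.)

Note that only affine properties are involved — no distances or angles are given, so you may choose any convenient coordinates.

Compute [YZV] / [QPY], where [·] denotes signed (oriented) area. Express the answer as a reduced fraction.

[YZV]:[QPY] = -29/12

Choose coordinates M = (0, 0), J = (1, 0), E = (0, 1), W = (-2, -3).
1. Z is the midpoint of EW ⇒ Z = (-1, -1)
2. Y is the midpoint of EJ ⇒ Y = (1/2, 1/2)
3. L lies on line ZY with ZL:LY = -5:2 ⇒ L = (3/2, 3/2)
4. Q lies on line WE with WQ:QE = 2:(-5) ⇒ Q = (-10/3, -17/3)
5. V is the centroid of triangle ZMQ ⇒ V = (-13/9, -20/9)
6. P is where the line through W parallel to EL meets line VZ ⇒ P = (-49/29, -84/29)
2·[YZV] = 7/6, 2·[QPY] = -14/29
[YZV]:[QPY] = 7/6:-14/29 = -29/12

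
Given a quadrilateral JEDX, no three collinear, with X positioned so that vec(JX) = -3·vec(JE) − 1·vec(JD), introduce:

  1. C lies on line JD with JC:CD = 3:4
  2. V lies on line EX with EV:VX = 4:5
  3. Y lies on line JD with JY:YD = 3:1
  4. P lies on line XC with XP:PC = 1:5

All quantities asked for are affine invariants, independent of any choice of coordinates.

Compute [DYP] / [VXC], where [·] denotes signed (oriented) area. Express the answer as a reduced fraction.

Choose coordinates J = (0, 0), E = (1, 0), D = (0, 1), X = (-3, -1).
1. C lies on line JD with JC:CD = 3:4 ⇒ C = (0, 3/7)
2. V lies on line EX with EV:VX = 4:5 ⇒ V = (-7/9, -4/9)
3. Y lies on line JD with JY:YD = 3:1 ⇒ Y = (0, 3/4)
4. P lies on line XC with XP:PC = 1:5 ⇒ P = (-5/2, -16/21)
2·[DYP] = -5/8, 2·[VXC] = -95/63
[DYP]:[VXC] = -5/8:-95/63 = 63/152

[DYP]:[VXC] = 63/152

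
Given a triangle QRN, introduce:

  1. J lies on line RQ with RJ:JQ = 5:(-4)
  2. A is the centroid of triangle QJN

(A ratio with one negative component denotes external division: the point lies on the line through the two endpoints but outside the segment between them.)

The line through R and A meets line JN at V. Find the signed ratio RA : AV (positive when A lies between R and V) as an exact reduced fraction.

Choose coordinates Q = (0, 0), R = (1, 0), N = (0, 1).
1. J lies on line RQ with RJ:JQ = 5:(-4) ⇒ J = (-4, 0)
2. A is the centroid of triangle QJN ⇒ A = (-4/3, 1/3)
line RA meets JN at V = (-24/11, 5/11)
A = R + t·(V−R) with t = 11/15, so RA:AV = 11/15:4/15

RA:AV = 11/4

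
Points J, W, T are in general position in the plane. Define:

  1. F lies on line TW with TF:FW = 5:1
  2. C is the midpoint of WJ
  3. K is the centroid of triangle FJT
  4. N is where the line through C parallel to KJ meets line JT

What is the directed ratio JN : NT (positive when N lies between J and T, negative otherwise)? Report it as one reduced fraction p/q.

Assign J = (0, 0), W = (1, 0), T = (0, 1) — the answer is frame-independent, so this choice is without loss of generality.
1. F lies on line TW with TF:FW = 5:1 ⇒ F = (5/6, 1/6)
2. C is the midpoint of WJ ⇒ C = (1/2, 0)
3. K is the centroid of triangle FJT ⇒ K = (5/18, 7/18)
4. N is where the line through C parallel to KJ meets line JT ⇒ N = (0, -7/10)
N = J + t·(T−J) with t = -7/10, so JN:NT = t:(1−t) = -7/10:17/10

JN:NT = -7/17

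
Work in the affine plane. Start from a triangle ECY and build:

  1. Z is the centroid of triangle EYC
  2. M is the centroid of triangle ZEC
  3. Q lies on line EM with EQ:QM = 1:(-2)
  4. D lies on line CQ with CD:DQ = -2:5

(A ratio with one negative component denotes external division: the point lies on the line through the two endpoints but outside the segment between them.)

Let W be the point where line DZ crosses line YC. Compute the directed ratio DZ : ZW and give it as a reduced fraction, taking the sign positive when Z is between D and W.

Set E = (0, 0), C = (1, 0), Y = (0, 1); any affine frame gives the same invariant.
1. Z is the centroid of triangle EYC ⇒ Z = (1/3, 1/3)
2. M is the centroid of triangle ZEC ⇒ M = (4/9, 1/9)
3. Q lies on line EM with EQ:QM = 1:(-2) ⇒ Q = (-4/9, -1/9)
4. D lies on line CQ with CD:DQ = -2:5 ⇒ D = (53/27, 2/27)
line DZ meets YC at W = (27/37, 10/37)
Z = D + t·(W−D) with t = 37/28, so DZ:ZW = 37/28:-9/28

DZ:ZW = -37/9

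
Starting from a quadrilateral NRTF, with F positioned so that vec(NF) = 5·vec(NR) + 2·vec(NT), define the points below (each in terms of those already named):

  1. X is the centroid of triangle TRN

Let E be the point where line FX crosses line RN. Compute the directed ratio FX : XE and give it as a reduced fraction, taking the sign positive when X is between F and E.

Work in coordinates with N = (0, 0), R = (1, 0), T = (0, 1), F = (5, 2).
1. X is the centroid of triangle TRN ⇒ X = (1/3, 1/3)
line FX meets RN at E = (-3/5, 0)
X = F + t·(E−F) with t = 5/6, so FX:XE = 5/6:1/6

FX:XE = 5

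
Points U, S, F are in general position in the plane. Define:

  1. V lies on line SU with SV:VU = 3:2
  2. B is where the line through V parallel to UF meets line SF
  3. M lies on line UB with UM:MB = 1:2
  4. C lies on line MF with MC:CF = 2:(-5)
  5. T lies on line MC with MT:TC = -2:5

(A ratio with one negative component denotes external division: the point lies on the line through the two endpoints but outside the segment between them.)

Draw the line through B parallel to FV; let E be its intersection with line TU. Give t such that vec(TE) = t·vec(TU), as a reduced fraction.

Assign U = (0, 0), S = (1, 0), F = (0, 1) — the answer is frame-independent, so this choice is without loss of generality.
1. V lies on line SU with SV:VU = 3:2 ⇒ V = (2/5, 0)
2. B is where the line through V parallel to UF meets line SF ⇒ B = (2/5, 3/5)
3. M lies on line UB with UM:MB = 1:2 ⇒ M = (2/15, 1/5)
4. C lies on line MF with MC:CF = 2:(-5) ⇒ C = (2/9, -1/3)
5. T lies on line MC with MT:TC = -2:5 ⇒ T = (2/27, 5/9)
through B parallel to FV: direction (2/5, -1); meets TU at E = (4/25, 6/5)
E = T + t·(U−T) with t = -29/25

t = -29/25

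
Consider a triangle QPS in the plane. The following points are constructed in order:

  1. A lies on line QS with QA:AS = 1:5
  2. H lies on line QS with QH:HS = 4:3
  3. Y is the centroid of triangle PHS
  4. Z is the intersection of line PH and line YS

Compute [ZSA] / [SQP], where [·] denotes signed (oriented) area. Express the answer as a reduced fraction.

Choose coordinates Q = (0, 0), P = (1, 0), S = (0, 1).
1. A lies on line QS with QA:AS = 1:5 ⇒ A = (0, 1/6)
2. H lies on line QS with QH:HS = 4:3 ⇒ H = (0, 4/7)
3. Y is the centroid of triangle PHS ⇒ Y = (1/3, 11/21)
4. Z is the intersection of line PH and line YS ⇒ Z = (1/2, 2/7)
2·[ZSA] = 5/12, 2·[SQP] = 1
[ZSA]:[SQP] = 5/12:1 = 5/12

[ZSA]:[SQP] = 5/12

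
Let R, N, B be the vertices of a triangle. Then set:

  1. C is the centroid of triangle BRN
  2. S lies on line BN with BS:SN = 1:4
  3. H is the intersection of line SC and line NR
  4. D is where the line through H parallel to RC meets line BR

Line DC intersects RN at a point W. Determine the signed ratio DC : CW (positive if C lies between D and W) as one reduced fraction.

Work in coordinates with R = (0, 0), N = (1, 0), B = (0, 1).
1. C is the centroid of triangle BRN ⇒ C = (1/3, 1/3)
2. S lies on line BN with BS:SN = 1:4 ⇒ S = (1/5, 4/5)
3. H is the intersection of line SC and line NR ⇒ H = (3/7, 0)
4. D is where the line through H parallel to RC meets line BR ⇒ D = (0, -3/7)
line DC meets RN at W = (3/16, 0)
C = D + t·(W−D) with t = 16/9, so DC:CW = 16/9:-7/9

DC:CW = -16/7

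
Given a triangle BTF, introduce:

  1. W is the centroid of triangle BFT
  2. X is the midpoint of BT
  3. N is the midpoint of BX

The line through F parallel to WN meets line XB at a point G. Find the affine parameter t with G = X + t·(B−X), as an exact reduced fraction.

t = 3/2

Set B = (0, 0), T = (1, 0), F = (0, 1); any affine frame gives the same invariant.
1. W is the centroid of triangle BFT ⇒ W = (1/3, 1/3)
2. X is the midpoint of BT ⇒ X = (1/2, 0)
3. N is the midpoint of BX ⇒ N = (1/4, 0)
through F parallel to WN: direction (-1/12, -1/3); meets XB at G = (-1/4, 0)
G = X + t·(B−X) with t = 3/2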